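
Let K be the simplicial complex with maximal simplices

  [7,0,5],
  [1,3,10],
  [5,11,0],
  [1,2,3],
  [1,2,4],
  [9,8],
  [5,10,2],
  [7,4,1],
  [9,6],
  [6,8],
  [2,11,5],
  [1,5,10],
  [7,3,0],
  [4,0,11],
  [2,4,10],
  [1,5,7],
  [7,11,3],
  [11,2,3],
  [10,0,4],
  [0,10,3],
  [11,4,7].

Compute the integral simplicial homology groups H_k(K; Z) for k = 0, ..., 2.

H_0 ≅ Z^2,  H_1 ≅ Z^2 ⊕ Z/2,  H_2 = 0.

Take the total order 0 < 1 < 2 < 3 < 4 < 5 < 6 < 7 < 8 < 9 < 10 < 11 on the vertex set. Then K (dimension 2) consists of the simplices:

  0-simplices (12): [0], [1], [2], [3], [4], [5], [6], [7], [8], [9], [10], [11]
  1-simplices (30): (30 of them)
  2-simplices (18): (18 of them)

giving chain groups C_0 ≅ Z^12, C_1 ≅ Z^30, C_2 ≅ Z^18.

Boundary ∂_1: C_1 → C_0 maps an edge to its endpoints' difference, ∂[p,q] = q − p. For instance
  ∂[4,10] = [10] − [4].
The 12×30 boundary matrix has rank 10 and Smith normal form diag(1,1,1,1,1,1,1,1,1,1).

The boundary map ∂_2: C_2 → C_1 acts by ∂[p,q,r] = [q,r] − [p,r] + [p,q]. For instance
  ∂[0,5,11] = [5,11] − [0,11] + [0,5],
  ∂[1,2,4] = [2,4] − [1,4] + [1,2].
This gives a 30×18 integer matrix of rank 18; reducing to Smith normal form yields diagonal entries (1,1,1,1,1,1,1,1,1,1,1,1,1,1,1,1,1,2).

Now H_k = ker ∂_k / im ∂_{k+1}, so:

  H_0: rank C_0 − rank ∂_1 = 12 − 10 = 2, and the invariant factors of ∂_1 are all 1, so H_0 = Z^2.
  H_1: rank ker ∂_1 − rank ∂_2 = (30 − 10) − 18 = 2, and ∂_2 has invariant factor 2 > 1, so H_1 = Z^2 ⊕ Z/2.
  H_2: rank ker ∂_2 − rank ∂_3 = (18 − 18) − 0 = 0, and there is no ∂_3, so H_2 = 0.

As a check, the Euler characteristic is 12 − 30 + 18 = 0, which agrees with 2 − 2 + 0 = 0.
(K is a triangulation of the disjoint union of the Klein bottle and the circle S^1.)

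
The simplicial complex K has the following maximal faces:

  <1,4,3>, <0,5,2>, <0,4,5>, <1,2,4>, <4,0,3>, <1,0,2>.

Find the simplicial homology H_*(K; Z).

H_0 = Z,  H_1 = Z,  H_2 = 0.

Order the vertices as 0 < 1 < 2 < 3 < 4 < 5. Listing each simplex with vertices in this order, K has dimension 2 with simplices:

  0-simplices (6): [0], [1], [2], [3], [4], [5]
  1-simplices (12): [0,1], [0,2], [0,3], [0,4], [0,5], [1,2], [1,3], [1,4], [2,4], [2,5], [3,4], [4,5]
  2-simplices (6): [0,1,2], [0,2,5], [0,3,4], [0,4,5], [1,2,4], [1,3,4]

Hence C_0 ≅ Z^6, C_1 ≅ Z^12, C_2 ≅ Z^6.

The boundary map ∂_1: C_1 → C_0 maps an edge to its endpoints' difference, ∂[p,q] = q − p.
This gives a 6×12 integer matrix of rank 5; reducing to Smith normal form yields diagonal entries (1,1,1,1,1).

Boundary ∂_2: C_2 → C_1 acts by ∂[p,q,r] = [q,r] − [p,r] + [p,q]. For instance
  ∂[1,3,4] = [3,4] − [1,4] + [1,3],
  ∂[0,1,2] = [1,2] − [0,2] + [0,1].
This gives a 12×6 integer matrix of rank 6; reducing to Smith normal form yields diagonal entries (1,1,1,1,1,1).

Now H_k = ker ∂_k / im ∂_{k+1}, so:

  H_0: rank C_0 − rank ∂_1 = 6 − 5 = 1, and the invariant factors of ∂_1 are all 1, so H_0 = Z.
  H_1: rank ker ∂_1 − rank ∂_2 = (12 − 5) − 6 = 1, and the invariant factors of ∂_2 are all 1, so H_1 = Z.
  H_2: rank ker ∂_2 − rank ∂_3 = (6 − 6) − 0 = 0, and there is no ∂_3, so H_2 = 0.

As a check, the Euler characteristic is 6 − 12 + 6 = 0, which agrees with 1 − 1 + 0 = 0.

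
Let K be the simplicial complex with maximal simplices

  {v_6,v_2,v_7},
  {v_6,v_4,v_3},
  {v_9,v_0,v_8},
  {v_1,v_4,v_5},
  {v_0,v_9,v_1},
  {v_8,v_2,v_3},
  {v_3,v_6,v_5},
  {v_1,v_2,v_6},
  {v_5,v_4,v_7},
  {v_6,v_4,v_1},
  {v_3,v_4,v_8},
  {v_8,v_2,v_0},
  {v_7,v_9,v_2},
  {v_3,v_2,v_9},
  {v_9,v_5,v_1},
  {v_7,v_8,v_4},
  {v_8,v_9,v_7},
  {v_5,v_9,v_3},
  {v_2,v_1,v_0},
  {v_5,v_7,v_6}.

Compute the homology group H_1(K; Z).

H_1 = Z ⊕ Z/2Z.

Order the vertices as v_0 < v_1 < v_2 < v_3 < v_4 < v_5 < v_6 < v_7 < v_8 < v_9. Listing each simplex with vertices in this order, K has dimension 2 with simplices:

  0-simplices (10): [v_0], [v_1], [v_2], [v_3], [v_4], [v_5], [v_6], [v_7], [v_8], [v_9]
  1-simplices (30): (30 of them)
  2-simplices (20): (20 of them)

Hence C_0 ≅ Z^10, C_1 ≅ Z^30, C_2 ≅ Z^20.

The boundary map ∂_1: C_1 → C_0 maps an edge to its endpoints' difference, ∂[p,q] = q − p. For instance
  ∂[v_1,v_5] = [v_5] − [v_1].
This gives a 10×30 integer matrix of rank 9; reducing to Smith normal form yields diagonal entries (1,1,1,1,1,1,1,1,1).

The boundary map ∂_2: C_2 → C_1 maps a triangle to the signed sum of its edges. For instance
  ∂[v_0,v_8,v_9] = [v_8,v_9] − [v_0,v_9] + [v_0,v_8],
  ∂[v_3,v_4,v_6] = [v_4,v_6] − [v_3,v_6] + [v_3,v_4].
The 30×20 boundary matrix has rank 20 and Smith normal form diag(1,1,1,1,1,1,1,1,1,1,1,1,1,1,1,1,1,1,1,2).

Reading off H_k = ker ∂_k / im ∂_{k+1}:

  H_1: rank ker ∂_1 − rank ∂_2 = (30 − 9) − 20 = 1, and ∂_2 has invariant factor 2 > 1, so H_1 ≅ Z ⊕ Z/2Z.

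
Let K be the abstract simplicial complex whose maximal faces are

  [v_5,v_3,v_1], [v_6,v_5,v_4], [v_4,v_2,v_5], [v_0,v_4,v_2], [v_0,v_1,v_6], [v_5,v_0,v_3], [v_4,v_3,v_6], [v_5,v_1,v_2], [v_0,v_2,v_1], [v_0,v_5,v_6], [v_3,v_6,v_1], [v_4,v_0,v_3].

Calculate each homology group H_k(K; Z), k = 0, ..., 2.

H_0 = Z,  H_1 = Z/2Z,  H_2 = 0.

We work with the vertex ordering v_0 < v_1 < v_2 < v_3 < v_4 < v_5 < v_6. The simplices of K, each written with vertices in increasing order, are:

  0-simplices (7): [v_0], [v_1], [v_2], [v_3], [v_4], [v_5], [v_6]
  1-simplices (18): (18 of them)
  2-simplices (12): (12 of them)

Hence C_0 ≅ Z^7, C_1 ≅ Z^18, C_2 ≅ Z^12.

Boundary ∂_1: C_1 → C_0 sends each edge [p,q] (with p < q) to q − p. For instance
  ∂[v_0,v_5] = [v_5] − [v_0].
As a 7×18 matrix over Z this has rank 6, with invariant factors (1,1,1,1,1,1).

The boundary map ∂_2: C_2 → C_1 acts by ∂[p,q,r] = [q,r] − [p,r] + [p,q]. For instance
  ∂[v_2,v_4,v_5] = [v_4,v_5] − [v_2,v_5] + [v_2,v_4],
  ∂[v_1,v_3,v_6] = [v_3,v_6] − [v_1,v_6] + [v_1,v_3].
The resulting 18×12 matrix has rank 12, and its Smith normal form has invariant factors (1,1,1,1,1,1,1,1,1,1,1,2).

Reading off H_k = ker ∂_k / im ∂_{k+1}:

  H_0: rank C_0 − rank ∂_1 = 7 − 6 = 1, and the invariant factors of ∂_1 are all 1, so H_0 ≅ Z.
  H_1: rank ker ∂_1 − rank ∂_2 = (18 − 6) − 12 = 0, and ∂_2 has invariant factor 2 > 1, so H_1 ≅ Z/2Z.
  H_2: rank ker ∂_2 − rank ∂_3 = (12 − 12) − 0 = 0, and there is no ∂_3, so H_2 ≅ 0.

As a check, the Euler characteristic is 7 − 18 + 12 = 1, which agrees with 1 − 0 + 0 = 1.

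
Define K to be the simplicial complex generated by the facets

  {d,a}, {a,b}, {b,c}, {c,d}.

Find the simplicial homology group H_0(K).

H_0 = Z.

Fix the vertex order a < b < c < d and write every simplex with vertices in increasing order. Then dim K = 1 and the simplices of K are:

  0-simplices (4): a, b, c, d
  1-simplices (4): ab, ad, bc, cd

Hence C_0 ≅ Z^4, C_1 ≅ Z^4.

∂_1: C_1 → C_0 maps an edge to its endpoints' difference, ∂[p,q] = q − p.
As a 4×4 matrix over Z this has rank 3, with invariant factors (1,1,1).

Computing H_k = (kernel of ∂_k) / (image of ∂_{k+1}):

  H_0: rank C_0 − rank ∂_1 = 4 − 3 = 1, and the invariant factors of ∂_1 are all 1, so H_0 ≅ Z.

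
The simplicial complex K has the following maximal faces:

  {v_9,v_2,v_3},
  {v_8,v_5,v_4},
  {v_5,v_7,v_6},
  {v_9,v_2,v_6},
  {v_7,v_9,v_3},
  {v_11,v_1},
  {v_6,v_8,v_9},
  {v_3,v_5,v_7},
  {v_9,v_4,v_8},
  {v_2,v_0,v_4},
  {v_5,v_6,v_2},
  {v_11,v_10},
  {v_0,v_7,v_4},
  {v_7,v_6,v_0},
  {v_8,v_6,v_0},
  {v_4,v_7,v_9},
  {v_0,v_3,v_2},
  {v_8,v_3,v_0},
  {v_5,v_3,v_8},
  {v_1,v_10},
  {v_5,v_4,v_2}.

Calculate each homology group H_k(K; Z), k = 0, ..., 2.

K has 12 vertices, 30 edges, 18 triangles.
rank ∂_0 = 0, rank ∂_1 = 10 ⇒ b_0 = 12 − 0 − 10 = 2; all invariant factors of ∂_1 are 1 so no torsion. So H_0 = Z^2.
rank ∂_1 = 10, rank ∂_2 = 17 ⇒ b_1 = 30 − 10 − 17 = 3; all invariant factors of ∂_2 are 1 so no torsion. So H_1 = Z^3.
rank ∂_2 = 17, rank ∂_3 = 0 ⇒ b_2 = 18 − 17 − 0 = 1. So H_2 = Z.

H_0 = Z^2,  H_1 = Z^3,  H_2 = Z.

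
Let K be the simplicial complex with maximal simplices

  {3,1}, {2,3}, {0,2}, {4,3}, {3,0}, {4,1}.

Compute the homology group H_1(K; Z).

We work with the vertex ordering 0 < 1 < 2 < 3 < 4. The simplices of K, each written with vertices in increasing order, are:

  0-simplices (5): [0], [1], [2], [3], [4]
  1-simplices (6): [0,2], [0,3], [1,3], [1,4], [2,3], [3,4]

giving chain groups C_0 ≅ Z^5, C_1 ≅ Z^6.

The boundary map ∂_1: C_1 → C_0 sends each edge [p,q] (with p < q) to q − p.
This gives a 5×6 integer matrix of rank 4; reducing to Smith normal form yields diagonal entries (1,1,1,1).

From H_k ≅ ker(∂_k) / im(∂_{k+1}) we obtain:

  H_1: rank ker ∂_1 − rank ∂_2 = (6 − 4) − 0 = 2, and there is no ∂_2, so H_1 ≅ Z^2.

H_1 ≅ Z^2.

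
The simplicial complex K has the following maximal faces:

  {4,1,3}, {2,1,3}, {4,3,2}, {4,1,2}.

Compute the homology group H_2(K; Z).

H_2 ≅ Z.

Order the vertices as 1 < 2 < 3 < 4. Listing each simplex with vertices in this order, K has dimension 2 with simplices:

  0-simplices (4): [1], [2], [3], [4]
  1-simplices (6): [1,2], [1,3], [1,4], [2,3], [2,4], [3,4]
  2-simplices (4): [1,2,3], [1,2,4], [1,3,4], [2,3,4]

Hence C_0 ≅ Z^4, C_1 ≅ Z^6, C_2 ≅ Z^4.

∂_1: C_1 → C_0 maps an edge to its endpoints' difference, ∂[p,q] = q − p. For instance
  ∂[2,3] = [3] − [2].
This gives a 4×6 integer matrix of rank 3; reducing to Smith normal form yields diagonal entries (1,1,1).

The boundary map ∂_2: C_2 → C_1 sends each 2-simplex [p,q,r] to [q,r] − [p,r] + [p,q]. For instance
  ∂[1,2,3] = [2,3] − [1,3] + [1,2],
  ∂[1,3,4] = [3,4] − [1,4] + [1,3].
This gives a 6×4 integer matrix of rank 3; reducing to Smith normal form yields diagonal entries (1,1,1).

Computing H_k = (kernel of ∂_k) / (image of ∂_{k+1}):

  H_2: rank ker ∂_2 − rank ∂_3 = (4 − 3) − 0 = 1, and there is no ∂_3, so H_2 = Z.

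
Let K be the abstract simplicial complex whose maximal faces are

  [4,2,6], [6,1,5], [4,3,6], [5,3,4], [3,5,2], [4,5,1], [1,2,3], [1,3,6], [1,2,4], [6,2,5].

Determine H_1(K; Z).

H_1 ≅ Z/2.

We work with the vertex ordering 1 < 2 < 3 < 4 < 5 < 6. The simplices of K, each written with vertices in increasing order, are:

  0-simplices (6): [1], [2], [3], [4], [5], [6]
  1-simplices (15): [1,2], [1,3], [1,4], [1,5], [1,6], [2,3], [2,4], [2,5], [2,6], [3,4], [3,5], [3,6], [4,5], [4,6], [5,6]
  2-simplices (10): [1,2,3], [1,2,4], [1,3,6], [1,4,5], [1,5,6], [2,3,5], [2,4,6], [2,5,6], [3,4,5], [3,4,6]

giving chain groups C_0 ≅ Z^6, C_1 ≅ Z^15, C_2 ≅ Z^10.

Boundary ∂_1: C_1 → C_0 sends each edge [p,q] (with p < q) to q − p. For instance
  ∂[5,6] = [6] − [5].
The 6×15 boundary matrix has rank 5 and Smith normal form diag(1,1,1,1,1).

The boundary map ∂_2: C_2 → C_1 maps a triangle to the signed sum of its edges. For instance
  ∂[1,2,3] = [2,3] − [1,3] + [1,2],
  ∂[2,4,6] = [4,6] − [2,6] + [2,4].
As a 15×10 matrix over Z this has rank 10, with invariant factors (1,1,1,1,1,1,1,1,1,2).

Reading off H_k = ker ∂_k / im ∂_{k+1}:

  H_1: rank ker ∂_1 − rank ∂_2 = (15 − 5) − 10 = 0, and ∂_2 has invariant factor 2 > 1, so H_1 ≅ Z/2.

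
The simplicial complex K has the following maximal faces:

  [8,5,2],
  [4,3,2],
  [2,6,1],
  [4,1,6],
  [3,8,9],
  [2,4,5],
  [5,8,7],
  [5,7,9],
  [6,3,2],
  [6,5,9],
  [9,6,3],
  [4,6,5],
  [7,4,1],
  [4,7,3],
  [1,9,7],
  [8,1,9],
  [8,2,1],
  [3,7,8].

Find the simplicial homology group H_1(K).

H_1 ≅ Z ⊕ Z/2.

K has 9 vertices, 27 edges, 18 triangles.
rank ∂_1 = 8, rank ∂_2 = 18 ⇒ b_1 = 27 − 8 − 18 = 1; ∂_2 has invariant factor(s) [2] giving torsion. So H_1 = Z ⊕ Z/2.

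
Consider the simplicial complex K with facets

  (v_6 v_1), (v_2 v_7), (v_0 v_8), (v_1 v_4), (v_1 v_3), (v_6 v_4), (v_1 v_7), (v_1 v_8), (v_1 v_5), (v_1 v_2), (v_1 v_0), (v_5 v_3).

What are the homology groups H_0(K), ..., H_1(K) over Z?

H_0 ≅ Z,  H_1 ≅ Z^4.

K has 9 vertices, 12 edges.
rank ∂_0 = 0, rank ∂_1 = 8 ⇒ b_0 = 9 − 0 − 8 = 1; all invariant factors of ∂_1 are 1 so no torsion. So H_0 = Z.
rank ∂_1 = 8, rank ∂_2 = 0 ⇒ b_1 = 12 − 8 − 0 = 4. So H_1 = Z^4.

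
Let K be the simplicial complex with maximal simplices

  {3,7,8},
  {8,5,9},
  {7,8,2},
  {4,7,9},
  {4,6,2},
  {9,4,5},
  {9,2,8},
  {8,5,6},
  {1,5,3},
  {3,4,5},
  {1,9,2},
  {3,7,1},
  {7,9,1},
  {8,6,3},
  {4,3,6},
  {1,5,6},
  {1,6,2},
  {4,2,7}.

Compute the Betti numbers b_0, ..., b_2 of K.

b_0 = 1, b_1 = 1, b_2 = 0.

K has 9 vertices, 27 edges, 18 triangles.
rank ∂_0 = 0, rank ∂_1 = 8 ⇒ b_0 = 9 − 0 − 8 = 1; all invariant factors of ∂_1 are 1 so no torsion. So H_0 = Z.
rank ∂_1 = 8, rank ∂_2 = 18 ⇒ b_1 = 27 − 8 − 18 = 1; ∂_2 has invariant factor(s) [2] giving torsion. So H_1 = Z ⊕ Z/2.
rank ∂_2 = 18, rank ∂_3 = 0 ⇒ b_2 = 18 − 18 − 0 = 0. So H_2 = 0.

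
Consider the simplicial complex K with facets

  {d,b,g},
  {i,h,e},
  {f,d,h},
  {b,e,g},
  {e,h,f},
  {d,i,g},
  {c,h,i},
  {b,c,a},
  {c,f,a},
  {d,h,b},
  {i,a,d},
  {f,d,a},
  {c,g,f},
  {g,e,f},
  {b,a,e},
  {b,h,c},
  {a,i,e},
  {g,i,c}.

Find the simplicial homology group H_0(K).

We work with the vertex ordering a < b < c < d < e < f < g < h < i. The simplices of K, each written with vertices in increasing order, are:

  0-simplices (9): a, b, c, d, e, f, g, h, i
  1-simplices (27): ab, ac, ad, ae, af, ai, bc, bd, be, bg, bh, cf, cg, ch, ci, df, dg, dh, di, ef, eg, eh, ei, fg, fh, gi, hi
  2-simplices (18): abc, abe, acf, adf, adi, aei, bch, bdg, bdh, beg, cfg, cgi, chi, dfh, dgi, efg, efh, ehi

Hence C_0 ≅ Z^9, C_1 ≅ Z^27, C_2 ≅ Z^18.

The boundary map ∂_1: C_1 → C_0 sends each edge [p,q] (with p < q) to q − p. For instance
  ∂dg = g − d.
This gives a 9×27 integer matrix of rank 8; reducing to Smith normal form yields diagonal entries (1,1,1,1,1,1,1,1).

∂_2: C_2 → C_1 acts by ∂[p,q,r] = [q,r] − [p,r] + [p,q]. For instance
  ∂aei = ei − ai + ae,
  ∂beg = eg − bg + be.
The resulting 27×18 matrix has rank 17, and its Smith normal form has invariant factors (1,1,1,1,1,1,1,1,1,1,1,1,1,1,1,1,1).

Computing H_k = (kernel of ∂_k) / (image of ∂_{k+1}):

  H_0: rank C_0 − rank ∂_1 = 9 − 8 = 1, and the invariant factors of ∂_1 are all 1, so H_0 = Z.

(K is a triangulation of the torus T^2.)

H_0 ≅ Z.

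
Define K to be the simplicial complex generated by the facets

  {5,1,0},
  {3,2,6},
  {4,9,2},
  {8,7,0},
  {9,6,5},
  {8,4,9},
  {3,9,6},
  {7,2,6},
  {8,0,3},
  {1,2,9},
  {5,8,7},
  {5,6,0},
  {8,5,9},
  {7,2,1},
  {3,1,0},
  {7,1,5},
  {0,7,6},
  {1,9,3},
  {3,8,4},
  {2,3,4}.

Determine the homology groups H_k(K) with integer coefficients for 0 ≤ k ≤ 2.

H_0 ≅ Z,  H_1 ≅ Z ⊕ Z_2,  H_2 = 0.

K has 10 vertices, 30 edges, 20 triangles.
rank ∂_0 = 0, rank ∂_1 = 9 ⇒ b_0 = 10 − 0 − 9 = 1; all invariant factors of ∂_1 are 1 so no torsion. So H_0 ≅ Z.
rank ∂_1 = 9, rank ∂_2 = 20 ⇒ b_1 = 30 − 9 − 20 = 1; ∂_2 has invariant factor(s) [2] giving torsion. So H_1 ≅ Z ⊕ Z_2.
rank ∂_2 = 20, rank ∂_3 = 0 ⇒ b_2 = 20 − 20 − 0 = 0. So H_2 ≅ 0.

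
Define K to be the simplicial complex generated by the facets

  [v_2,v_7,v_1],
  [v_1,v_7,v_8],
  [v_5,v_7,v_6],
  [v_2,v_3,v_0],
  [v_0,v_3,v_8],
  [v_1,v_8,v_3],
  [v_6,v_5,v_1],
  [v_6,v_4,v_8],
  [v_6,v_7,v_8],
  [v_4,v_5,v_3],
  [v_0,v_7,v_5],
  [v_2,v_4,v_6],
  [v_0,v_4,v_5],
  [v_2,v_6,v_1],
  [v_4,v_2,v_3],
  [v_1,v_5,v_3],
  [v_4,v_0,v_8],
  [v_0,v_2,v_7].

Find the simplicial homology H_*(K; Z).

H_0 ≅ Z,  H_1 ≅ Z ⊕ Z_2,  H_2 = 0.

Take the total order v_0 < v_1 < v_2 < v_3 < v_4 < v_5 < v_6 < v_7 < v_8 on the vertex set. Then K (dimension 2) consists of the simplices:

  0-simplices (9): [v_0], [v_1], [v_2], [v_3], [v_4], [v_5], [v_6], [v_7], [v_8]
  1-simplices (27): (27 of them)
  2-simplices (18): (18 of them)

so the chain groups are C_0 ≅ Z^9, C_1 ≅ Z^27, C_2 ≅ Z^18.

∂_1: C_1 → C_0 maps an edge to its endpoints' difference, ∂[p,q] = q − p.
The 9×27 boundary matrix has rank 8 and Smith normal form diag(1,1,1,1,1,1,1,1).

∂_2: C_2 → C_1 acts by ∂[p,q,r] = [q,r] − [p,r] + [p,q]. For instance
  ∂[v_2,v_3,v_4] = [v_3,v_4] − [v_2,v_4] + [v_2,v_3],
  ∂[v_0,v_3,v_8] = [v_3,v_8] − [v_0,v_8] + [v_0,v_3].
As a 27×18 matrix over Z this has rank 18, with invariant factors (1,1,1,1,1,1,1,1,1,1,1,1,1,1,1,1,1,2).

Now H_k = ker ∂_k / im ∂_{k+1}, so:

  H_0: rank C_0 − rank ∂_1 = 9 − 8 = 1, and the invariant factors of ∂_1 are all 1, so H_0 ≅ Z.
  H_1: rank ker ∂_1 − rank ∂_2 = (27 − 8) − 18 = 1, and ∂_2 has invariant factor 2 > 1, so H_1 ≅ Z ⊕ Z_2.
  H_2: rank ker ∂_2 − rank ∂_3 = (18 − 18) − 0 = 0, and there is no ∂_3, so H_2 ≅ 0.

(K is a triangulation of the Klein bottle.)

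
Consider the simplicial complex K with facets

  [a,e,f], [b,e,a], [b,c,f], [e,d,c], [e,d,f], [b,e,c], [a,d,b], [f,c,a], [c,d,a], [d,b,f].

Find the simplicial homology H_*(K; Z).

H_0 = Z,  H_1 = Z_2,  H_2 = 0.

We work with the vertex ordering a < b < c < d < e < f. The simplices of K, each written with vertices in increasing order, are:

  0-simplices (6): a, b, c, d, e, f
  1-simplices (15): ab, ac, ad, ae, af, bc, bd, be, bf, cd, ce, cf, de, df, ef
  2-simplices (10): abd, abe, acd, acf, aef, bce, bcf, bdf, cde, def

Hence C_0 ≅ Z^6, C_1 ≅ Z^15, C_2 ≅ Z^10.

∂_1: C_1 → C_0 maps an edge to its endpoints' difference, ∂[p,q] = q − p. For instance
  ∂ad = d − a.
As a 6×15 matrix over Z this has rank 5, with invariant factors (1,1,1,1,1).

∂_2: C_2 → C_1 acts by ∂[p,q,r] = [q,r] − [p,r] + [p,q]. For instance
  ∂def = ef − df + de,
  ∂aef = ef − af + ae.
The resulting 15×10 matrix has rank 10, and its Smith normal form has invariant factors (1,1,1,1,1,1,1,1,1,2).

Computing H_k = (kernel of ∂_k) / (image of ∂_{k+1}):

  H_0: rank C_0 − rank ∂_1 = 6 − 5 = 1, and the invariant factors of ∂_1 are all 1, so H_0 = Z.
  H_1: rank ker ∂_1 − rank ∂_2 = (15 − 5) − 10 = 0, and ∂_2 has invariant factor 2 > 1, so H_1 = Z_2.
  H_2: rank ker ∂_2 − rank ∂_3 = (10 − 10) − 0 = 0, and there is no ∂_3, so H_2 = 0.

(K is a triangulation of the real projective plane RP^2.)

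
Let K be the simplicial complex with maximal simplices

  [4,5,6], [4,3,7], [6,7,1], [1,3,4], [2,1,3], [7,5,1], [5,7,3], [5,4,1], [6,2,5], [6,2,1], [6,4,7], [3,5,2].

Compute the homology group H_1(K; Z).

H_1 ≅ Z/2.

Order the vertices as 1 < 2 < 3 < 4 < 5 < 6 < 7. Listing each simplex with vertices in this order, K has dimension 2 with simplices:

  0-simplices (7): [1], [2], [3], [4], [5], [6], [7]
  1-simplices (18): [1,2], [1,3], [1,4], [1,5], [1,6], [1,7], [2,3], [2,5], [2,6], [3,4], [3,5], [3,7], [4,5], [4,6], [4,7], [5,6], [5,7], [6,7]
  2-simplices (12): [1,2,3], [1,2,6], [1,3,4], [1,4,5], [1,5,7], [1,6,7], [2,3,5], [2,5,6], [3,4,7], [3,5,7], [4,5,6], [4,6,7]

so the chain groups are C_0 ≅ Z^7, C_1 ≅ Z^18, C_2 ≅ Z^12.

Boundary ∂_1: C_1 → C_0 is given by ∂[p,q] = [q] − [p].
As a 7×18 matrix over Z this has rank 6, with invariant factors (1,1,1,1,1,1).

∂_2: C_2 → C_1 sends each 2-simplex [p,q,r] to [q,r] − [p,r] + [p,q]. For instance
  ∂[4,5,6] = [5,6] − [4,6] + [4,5],
  ∂[3,4,7] = [4,7] − [3,7] + [3,4].
The resulting 18×12 matrix has rank 12, and its Smith normal form has invariant factors (1,1,1,1,1,1,1,1,1,1,1,2).

Reading off H_k = ker ∂_k / im ∂_{k+1}:

  H_1: rank ker ∂_1 − rank ∂_2 = (18 − 6) − 12 = 0, and ∂_2 has invariant factor 2 > 1, so H_1 = Z/2.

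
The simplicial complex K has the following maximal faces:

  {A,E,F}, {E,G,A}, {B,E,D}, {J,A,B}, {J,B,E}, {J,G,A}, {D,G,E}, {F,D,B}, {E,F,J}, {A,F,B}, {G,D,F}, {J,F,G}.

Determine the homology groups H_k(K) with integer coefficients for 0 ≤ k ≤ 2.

H_0 = Z,  H_1 = Z/2Z,  H_2 = 0.

We work with the vertex ordering A < B < D < E < F < G < J. The simplices of K, each written with vertices in increasing order, are:

  0-simplices (7): A, B, D, E, F, G, J
  1-simplices (18): AB, AE, AF, AG, AJ, BD, BE, BF, BJ, DE, DF, DG, EF, EG, EJ, FG, FJ, GJ
  2-simplices (12): ABF, ABJ, AEF, AEG, AGJ, BDE, BDF, BEJ, DEG, DFG, EFJ, FGJ

giving chain groups C_0 ≅ Z^7, C_1 ≅ Z^18, C_2 ≅ Z^12.

The boundary map ∂_1: C_1 → C_0 is given by ∂[p,q] = [q] − [p].
The 7×18 boundary matrix has rank 6 and Smith normal form diag(1,1,1,1,1,1).

The boundary map ∂_2: C_2 → C_1 maps a triangle to the signed sum of its edges. For instance
  ∂EFJ = FJ − EJ + EF,
  ∂DFG = FG − DG + DF.
The 18×12 boundary matrix has rank 12 and Smith normal form diag(1,1,1,1,1,1,1,1,1,1,1,2).

Now H_k = ker ∂_k / im ∂_{k+1}, so:

  H_0: rank C_0 − rank ∂_1 = 7 − 6 = 1, and the invariant factors of ∂_1 are all 1, so H_0 = Z.
  H_1: rank ker ∂_1 − rank ∂_2 = (18 − 6) − 12 = 0, and ∂_2 has invariant factor 2 > 1, so H_1 = Z/2Z.
  H_2: rank ker ∂_2 − rank ∂_3 = (12 − 12) − 0 = 0, and there is no ∂_3, so H_2 = 0.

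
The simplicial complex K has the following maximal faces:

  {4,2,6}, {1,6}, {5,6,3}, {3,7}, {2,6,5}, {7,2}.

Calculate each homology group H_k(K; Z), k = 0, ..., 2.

H_0 ≅ Z,  H_1 ≅ Z,  H_2 = 0.

Order the vertices as 1 < 2 < 3 < 4 < 5 < 6 < 7. Listing each simplex with vertices in this order, K has dimension 2 with simplices:

  0-simplices (7): [1], [2], [3], [4], [5], [6], [7]
  1-simplices (10): [1,6], [2,4], [2,5], [2,6], [2,7], [3,5], [3,6], [3,7], [4,6], [5,6]
  2-simplices (3): [2,4,6], [2,5,6], [3,5,6]

Hence C_0 ≅ Z^7, C_1 ≅ Z^10, C_2 ≅ Z^3.

∂_1: C_1 → C_0 sends each edge [p,q] (with p < q) to q − p. For instance
  ∂[3,7] = [7] − [3].
The resulting 7×10 matrix has rank 6, and its Smith normal form has invariant factors (1,1,1,1,1,1).

Boundary ∂_2: C_2 → C_1 acts by ∂[p,q,r] = [q,r] − [p,r] + [p,q]. For instance
  ∂[3,5,6] = [5,6] − [3,6] + [3,5],
  ∂[2,4,6] = [4,6] − [2,6] + [2,4].
The 10×3 boundary matrix has rank 3 and Smith normal form diag(1,1,1).

From H_k ≅ ker(∂_k) / im(∂_{k+1}) we obtain:

  H_0: rank C_0 − rank ∂_1 = 7 − 6 = 1, and the invariant factors of ∂_1 are all 1, so H_0 = Z.
  H_1: rank ker ∂_1 − rank ∂_2 = (10 − 6) − 3 = 1, and the invariant factors of ∂_2 are all 1, so H_1 = Z.
  H_2: rank ker ∂_2 − rank ∂_3 = (3 − 3) − 0 = 0, and there is no ∂_3, so H_2 = 0.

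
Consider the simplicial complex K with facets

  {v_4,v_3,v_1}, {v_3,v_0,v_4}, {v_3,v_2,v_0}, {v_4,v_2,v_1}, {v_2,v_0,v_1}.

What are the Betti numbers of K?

b_0 = 1, b_1 = 1, b_2 = 0.

Take the total order v_0 < v_1 < v_2 < v_3 < v_4 on the vertex set. Then K (dimension 2) consists of the simplices:

  0-simplices (5): [v_0], [v_1], [v_2], [v_3], [v_4]
  1-simplices (10): [v_0,v_1], [v_0,v_2], [v_0,v_3], [v_0,v_4], [v_1,v_2], [v_1,v_3], [v_1,v_4], [v_2,v_3], [v_2,v_4], [v_3,v_4]
  2-simplices (5): [v_0,v_1,v_2], [v_0,v_2,v_3], [v_0,v_3,v_4], [v_1,v_2,v_4], [v_1,v_3,v_4]

so the chain groups are C_0 ≅ Z^5, C_1 ≅ Z^10, C_2 ≅ Z^5.

The boundary map ∂_1: C_1 → C_0 sends each edge [p,q] (with p < q) to q − p. For instance
  ∂[v_0,v_4] = [v_4] − [v_0].
The 5×10 boundary matrix has rank 4 and Smith normal form diag(1,1,1,1).

Boundary ∂_2: C_2 → C_1 acts by ∂[p,q,r] = [q,r] − [p,r] + [p,q]. For instance
  ∂[v_1,v_2,v_4] = [v_2,v_4] − [v_1,v_4] + [v_1,v_2],
  ∂[v_0,v_1,v_2] = [v_1,v_2] − [v_0,v_2] + [v_0,v_1].
This gives a 10×5 integer matrix of rank 5; reducing to Smith normal form yields diagonal entries (1,1,1,1,1).

From H_k ≅ ker(∂_k) / im(∂_{k+1}) we obtain:

  H_0: rank C_0 − rank ∂_1 = 5 − 4 = 1, and the invariant factors of ∂_1 are all 1, so H_0 ≅ Z.
  H_1: rank ker ∂_1 − rank ∂_2 = (10 − 4) − 5 = 1, and the invariant factors of ∂_2 are all 1, so H_1 ≅ Z.
  H_2: rank ker ∂_2 − rank ∂_3 = (5 − 5) − 0 = 0, and there is no ∂_3, so H_2 ≅ 0.

Hence the Betti numbers are b_0 = 1, b_1 = 1, b_2 = 0.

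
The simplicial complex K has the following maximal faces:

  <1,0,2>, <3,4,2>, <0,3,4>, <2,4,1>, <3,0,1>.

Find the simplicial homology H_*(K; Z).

H_0 = Z,  H_1 = Z,  H_2 = 0.

Order the vertices as 0 < 1 < 2 < 3 < 4. Listing each simplex with vertices in this order, K has dimension 2 with simplices:

  0-simplices (5): [0], [1], [2], [3], [4]
  1-simplices (10): [0,1], [0,2], [0,3], [0,4], [1,2], [1,3], [1,4], [2,3], [2,4], [3,4]
  2-simplices (5): [0,1,2], [0,1,3], [0,3,4], [1,2,4], [2,3,4]

so the chain groups are C_0 ≅ Z^5, C_1 ≅ Z^10, C_2 ≅ Z^5.

The boundary map ∂_1: C_1 → C_0 maps an edge to its endpoints' difference, ∂[p,q] = q − p. For instance
  ∂[2,3] = [3] − [2].
As a 5×10 matrix over Z this has rank 4, with invariant factors (1,1,1,1).

Boundary ∂_2: C_2 → C_1 sends each 2-simplex [p,q,r] to [q,r] − [p,r] + [p,q]. For instance
  ∂[0,1,2] = [1,2] − [0,2] + [0,1],
  ∂[0,3,4] = [3,4] − [0,4] + [0,3].
The resulting 10×5 matrix has rank 5, and its Smith normal form has invariant factors (1,1,1,1,1).

Computing H_k = (kernel of ∂_k) / (image of ∂_{k+1}):

  H_0: rank C_0 − rank ∂_1 = 5 − 4 = 1, and the invariant factors of ∂_1 are all 1, so H_0 ≅ Z.
  H_1: rank ker ∂_1 − rank ∂_2 = (10 − 4) − 5 = 1, and the invariant factors of ∂_2 are all 1, so H_1 ≅ Z.
  H_2: rank ker ∂_2 − rank ∂_3 = (5 − 5) − 0 = 0, and there is no ∂_3, so H_2 ≅ 0.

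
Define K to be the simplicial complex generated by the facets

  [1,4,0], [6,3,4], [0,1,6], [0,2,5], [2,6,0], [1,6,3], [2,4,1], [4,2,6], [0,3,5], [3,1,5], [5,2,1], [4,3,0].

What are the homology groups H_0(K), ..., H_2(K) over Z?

We work with the vertex ordering 0 < 1 < 2 < 3 < 4 < 5 < 6. The simplices of K, each written with vertices in increasing order, are:

  0-simplices (7): [0], [1], [2], [3], [4], [5], [6]
  1-simplices (18): [0,1], [0,2], [0,3], [0,4], [0,5], [0,6], [1,2], [1,3], [1,4], [1,5], [1,6], [2,4], [2,5], [2,6], [3,4], [3,5], [3,6], [4,6]
  2-simplices (12): [0,1,4], [0,1,6], [0,2,5], [0,2,6], [0,3,4], [0,3,5], [1,2,4], [1,2,5], [1,3,5], [1,3,6], [2,4,6], [3,4,6]

giving chain groups C_0 ≅ Z^7, C_1 ≅ Z^18, C_2 ≅ Z^12.

∂_1: C_1 → C_0 sends each edge [p,q] (with p < q) to q − p.
As a 7×18 matrix over Z this has rank 6, with invariant factors (1,1,1,1,1,1).

Boundary ∂_2: C_2 → C_1 acts by ∂[p,q,r] = [q,r] − [p,r] + [p,q]. For instance
  ∂[1,2,5] = [2,5] − [1,5] + [1,2],
  ∂[0,2,5] = [2,5] − [0,5] + [0,2].
As a 18×12 matrix over Z this has rank 12, with invariant factors (1,1,1,1,1,1,1,1,1,1,1,2).

Reading off H_k = ker ∂_k / im ∂_{k+1}:

  H_0: rank C_0 − rank ∂_1 = 7 − 6 = 1, and the invariant factors of ∂_1 are all 1, so H_0 = Z.
  H_1: rank ker ∂_1 − rank ∂_2 = (18 − 6) − 12 = 0, and ∂_2 has invariant factor 2 > 1, so H_1 = Z/2Z.
  H_2: rank ker ∂_2 − rank ∂_3 = (12 − 12) − 0 = 0, and there is no ∂_3, so H_2 = 0.

(K is a triangulation of the real projective plane RP^2.)

H_0 ≅ Z,  H_1 ≅ Z/2Z,  H_2 = 0.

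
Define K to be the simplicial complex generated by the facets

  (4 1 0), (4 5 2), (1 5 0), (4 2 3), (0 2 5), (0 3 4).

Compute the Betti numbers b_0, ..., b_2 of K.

Take the total order 0 < 1 < 2 < 3 < 4 < 5 on the vertex set. Then K (dimension 2) consists of the simplices:

  0-simplices (6): [0], [1], [2], [3], [4], [5]
  1-simplices (12): [0,1], [0,2], [0,3], [0,4], [0,5], [1,4], [1,5], [2,3], [2,4], [2,5], [3,4], [4,5]
  2-simplices (6): [0,1,4], [0,1,5], [0,2,5], [0,3,4], [2,3,4], [2,4,5]

so the chain groups are C_0 ≅ Z^6, C_1 ≅ Z^12, C_2 ≅ Z^6.

The boundary map ∂_1: C_1 → C_0 is given by ∂[p,q] = [q] − [p].
This gives a 6×12 integer matrix of rank 5; reducing to Smith normal form yields diagonal entries (1,1,1,1,1).

The boundary map ∂_2: C_2 → C_1 acts by ∂[p,q,r] = [q,r] − [p,r] + [p,q]. For instance
  ∂[0,1,5] = [1,5] − [0,5] + [0,1],
  ∂[2,4,5] = [4,5] − [2,5] + [2,4].
This gives a 12×6 integer matrix of rank 6; reducing to Smith normal form yields diagonal entries (1,1,1,1,1,1).

Reading off H_k = ker ∂_k / im ∂_{k+1}:

  H_0: rank C_0 − rank ∂_1 = 6 − 5 = 1, and the invariant factors of ∂_1 are all 1, so H_0 ≅ Z.
  H_1: rank ker ∂_1 − rank ∂_2 = (12 − 5) − 6 = 1, and the invariant factors of ∂_2 are all 1, so H_1 ≅ Z.
  H_2: rank ker ∂_2 − rank ∂_3 = (6 − 6) − 0 = 0, and there is no ∂_3, so H_2 ≅ 0.

Hence the Betti numbers are b_0 = 1, b_1 = 1, b_2 = 0.

b_0 = 1, b_1 = 1, b_2 = 0.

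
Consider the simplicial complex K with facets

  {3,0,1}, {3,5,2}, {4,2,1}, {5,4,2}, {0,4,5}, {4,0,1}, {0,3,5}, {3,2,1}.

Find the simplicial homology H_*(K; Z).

Take the total order 0 < 1 < 2 < 3 < 4 < 5 on the vertex set. Then K (dimension 2) consists of the simplices:

  0-simplices (6): [0], [1], [2], [3], [4], [5]
  1-simplices (12): [0,1], [0,3], [0,4], [0,5], [1,2], [1,3], [1,4], [2,3], [2,4], [2,5], [3,5], [4,5]
  2-simplices (8): [0,1,3], [0,1,4], [0,3,5], [0,4,5], [1,2,3], [1,2,4], [2,3,5], [2,4,5]

so the chain groups are C_0 ≅ Z^6, C_1 ≅ Z^12, C_2 ≅ Z^8.

∂_1: C_1 → C_0 is given by ∂[p,q] = [q] − [p].
As a 6×12 matrix over Z this has rank 5, with invariant factors (1,1,1,1,1).

Boundary ∂_2: C_2 → C_1 acts by ∂[p,q,r] = [q,r] − [p,r] + [p,q]. For instance
  ∂[2,3,5] = [3,5] − [2,5] + [2,3],
  ∂[0,4,5] = [4,5] − [0,5] + [0,4].
As a 12×8 matrix over Z this has rank 7, with invariant factors (1,1,1,1,1,1,1).

Now H_k = ker ∂_k / im ∂_{k+1}, so:

  H_0: rank C_0 − rank ∂_1 = 6 − 5 = 1, and the invariant factors of ∂_1 are all 1, so H_0 ≅ Z.
  H_1: rank ker ∂_1 − rank ∂_2 = (12 − 5) − 7 = 0, and the invariant factors of ∂_2 are all 1, so H_1 ≅ 0.
  H_2: rank ker ∂_2 − rank ∂_3 = (8 − 7) − 0 = 1, and there is no ∂_3, so H_2 ≅ Z.

H_0 = Z,  H_1 = 0,  H_2 = Z.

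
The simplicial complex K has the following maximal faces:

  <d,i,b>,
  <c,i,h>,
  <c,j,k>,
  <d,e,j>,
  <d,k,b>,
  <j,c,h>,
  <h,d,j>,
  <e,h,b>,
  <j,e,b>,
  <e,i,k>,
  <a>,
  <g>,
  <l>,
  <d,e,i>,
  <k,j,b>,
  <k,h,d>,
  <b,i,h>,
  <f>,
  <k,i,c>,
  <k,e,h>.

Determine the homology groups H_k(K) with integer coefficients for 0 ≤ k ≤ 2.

H_0 = Z^5,  H_1 = Z^2,  H_2 = Z.

Fix the vertex order a < b < c < d < e < f < g < h < i < j < k < l and write every simplex with vertices in increasing order. Then dim K = 2 and the simplices of K are:

  0-simplices (12): a, b, c, d, e, f, g, h, i, j, k, l
  1-simplices (24): bd, be, bh, bi, bj, bk, ch, ci, cj, ck, de, dh, di, dj, dk, eh, ei, ej, ek, hi, hj, hk, ik, jk
  2-simplices (16): bdi, bdk, beh, bej, bhi, bjk, chi, chj, cik, cjk, dei, dej, dhj, dhk, ehk, eik

Hence C_0 ≅ Z^12, C_1 ≅ Z^24, C_2 ≅ Z^16.

∂_1: C_1 → C_0 maps an edge to its endpoints' difference, ∂[p,q] = q − p. For instance
  ∂jk = k − j.
As a 12×24 matrix over Z this has rank 7, with invariant factors (1,1,1,1,1,1,1).

∂_2: C_2 → C_1 maps a triangle to the signed sum of its edges. For instance
  ∂bdi = di − bi + bd,
  ∂dhk = hk − dk + dh.
The resulting 24×16 matrix has rank 15, and its Smith normal form has invariant factors (1,1,1,1,1,1,1,1,1,1,1,1,1,1,1).

Computing H_k = (kernel of ∂_k) / (image of ∂_{k+1}):

  H_0: rank C_0 − rank ∂_1 = 12 − 7 = 5, and the invariant factors of ∂_1 are all 1, so H_0 = Z^5.
  H_1: rank ker ∂_1 − rank ∂_2 = (24 − 7) − 15 = 2, and the invariant factors of ∂_2 are all 1, so H_1 = Z^2.
  H_2: rank ker ∂_2 − rank ∂_3 = (16 − 15) − 0 = 1, and there is no ∂_3, so H_2 = Z.

As a check, the Euler characteristic is 12 − 24 + 16 = 4, which agrees with 5 − 2 + 1 = 4.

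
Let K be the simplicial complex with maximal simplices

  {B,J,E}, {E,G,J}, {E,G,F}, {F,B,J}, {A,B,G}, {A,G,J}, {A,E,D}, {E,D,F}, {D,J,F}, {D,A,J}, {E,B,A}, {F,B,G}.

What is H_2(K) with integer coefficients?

H_2 = 0.

Fix the vertex order A < B < D < E < F < G < J and write every simplex with vertices in increasing order. Then dim K = 2 and the simplices of K are:

  0-simplices (7): A, B, D, E, F, G, J
  1-simplices (18): AB, AD, AE, AG, AJ, BE, BF, BG, BJ, DE, DF, DJ, EF, EG, EJ, FG, FJ, GJ
  2-simplices (12): ABE, ABG, ADE, ADJ, AGJ, BEJ, BFG, BFJ, DEF, DFJ, EFG, EGJ

Hence C_0 ≅ Z^7, C_1 ≅ Z^18, C_2 ≅ Z^12.

Boundary ∂_1: C_1 → C_0 is given by ∂[p,q] = [q] − [p]. For instance
  ∂FJ = J − F.
The 7×18 boundary matrix has rank 6 and Smith normal form diag(1,1,1,1,1,1).

∂_2: C_2 → C_1 acts by ∂[p,q,r] = [q,r] − [p,r] + [p,q]. For instance
  ∂ABE = BE − AE + AB,
  ∂ABG = BG − AG + AB.
The 18×12 boundary matrix has rank 12 and Smith normal form diag(1,1,1,1,1,1,1,1,1,1,1,2).

Computing H_k = (kernel of ∂_k) / (image of ∂_{k+1}):

  H_2: rank ker ∂_2 − rank ∂_3 = (12 − 12) − 0 = 0, and there is no ∂_3, so H_2 = 0.

(K is a triangulation of the real projective plane RP^2.)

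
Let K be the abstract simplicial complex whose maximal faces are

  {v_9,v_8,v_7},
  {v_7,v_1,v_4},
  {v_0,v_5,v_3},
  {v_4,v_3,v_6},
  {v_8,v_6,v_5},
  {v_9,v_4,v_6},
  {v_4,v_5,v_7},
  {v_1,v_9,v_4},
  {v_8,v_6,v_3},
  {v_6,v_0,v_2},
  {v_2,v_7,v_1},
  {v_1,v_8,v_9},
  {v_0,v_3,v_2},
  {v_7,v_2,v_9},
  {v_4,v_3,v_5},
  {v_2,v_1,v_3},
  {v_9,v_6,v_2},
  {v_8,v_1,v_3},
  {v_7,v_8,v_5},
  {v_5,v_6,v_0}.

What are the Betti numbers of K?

b_0 = 1, b_1 = 1, b_2 = 0.

Order the vertices as v_0 < v_1 < v_2 < v_3 < v_4 < v_5 < v_6 < v_7 < v_8 < v_9. Listing each simplex with vertices in this order, K has dimension 2 with simplices:

  0-simplices (10): [v_0], [v_1], [v_2], [v_3], [v_4], [v_5], [v_6], [v_7], [v_8], [v_9]
  1-simplices (30): (30 of them)
  2-simplices (20): (20 of them)

giving chain groups C_0 ≅ Z^10, C_1 ≅ Z^30, C_2 ≅ Z^20.

The boundary map ∂_1: C_1 → C_0 is given by ∂[p,q] = [q] − [p]. For instance
  ∂[v_4,v_5] = [v_5] − [v_4].
As a 10×30 matrix over Z this has rank 9, with invariant factors (1,1,1,1,1,1,1,1,1).

The boundary map ∂_2: C_2 → C_1 sends each 2-simplex [p,q,r] to [q,r] − [p,r] + [p,q]. For instance
  ∂[v_0,v_5,v_6] = [v_5,v_6] − [v_0,v_6] + [v_0,v_5],
  ∂[v_0,v_2,v_6] = [v_2,v_6] − [v_0,v_6] + [v_0,v_2].
As a 30×20 matrix over Z this has rank 20, with invariant factors (1,1,1,1,1,1,1,1,1,1,1,1,1,1,1,1,1,1,1,2).

Reading off H_k = ker ∂_k / im ∂_{k+1}:

  H_0: rank C_0 − rank ∂_1 = 10 − 9 = 1, and the invariant factors of ∂_1 are all 1, so H_0 = Z.
  H_1: rank ker ∂_1 − rank ∂_2 = (30 − 9) − 20 = 1, and ∂_2 has invariant factor 2 > 1, so H_1 = Z ⊕ Z_2.
  H_2: rank ker ∂_2 − rank ∂_3 = (20 − 20) − 0 = 0, and there is no ∂_3, so H_2 = 0.

Hence the Betti numbers are b_0 = 1, b_1 = 1, b_2 = 0.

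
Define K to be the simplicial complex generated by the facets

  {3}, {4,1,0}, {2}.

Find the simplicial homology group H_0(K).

Take the total order 0 < 1 < 2 < 3 < 4 on the vertex set. Then K (dimension 2) consists of the simplices:

  0-simplices (5): [0], [1], [2], [3], [4]
  1-simplices (3): [0,1], [0,4], [1,4]
  2-simplices (1): [0,1,4]

Hence C_0 ≅ Z^5, C_1 ≅ Z^3, C_2 ≅ Z^1.

Boundary ∂_1: C_1 → C_0 is given by ∂[p,q] = [q] − [p]. For instance
  ∂[0,4] = [4] − [0].
This gives a 5×3 integer matrix of rank 2; reducing to Smith normal form yields diagonal entries (1,1).

The boundary map ∂_2: C_2 → C_1 acts by ∂[p,q,r] = [q,r] − [p,r] + [p,q]. For instance
  ∂[0,1,4] = [1,4] − [0,4] + [0,1].
The 3×1 boundary matrix has rank 1 and Smith normal form diag(1).

From H_k ≅ ker(∂_k) / im(∂_{k+1}) we obtain:

  H_0: rank C_0 − rank ∂_1 = 5 − 2 = 3, and the invariant factors of ∂_1 are all 1, so H_0 = Z^3.

(K is a triangulation of the disjoint union of a set of 2 points and the 2-simplex.)

H_0 = Z^3.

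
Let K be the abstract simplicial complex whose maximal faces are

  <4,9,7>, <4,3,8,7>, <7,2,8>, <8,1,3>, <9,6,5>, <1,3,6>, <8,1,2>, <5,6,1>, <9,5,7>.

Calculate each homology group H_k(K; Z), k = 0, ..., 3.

We work with the vertex ordering 1 < 2 < 3 < 4 < 5 < 6 < 7 < 8 < 9. The simplices of K, each written with vertices in increasing order, are:

  0-simplices (9): [1], [2], [3], [4], [5], [6], [7], [8], [9]
  1-simplices (20): [1,2], [1,3], [1,5], [1,6], [1,8], [2,7], [2,8], [3,4], [3,6], [3,7], [3,8], [4,7], [4,8], [4,9], [5,6], [5,7], [5,9], [6,9], [7,8], [7,9]
  2-simplices (12): [1,2,8], [1,3,6], [1,3,8], [1,5,6], [2,7,8], [3,4,7], [3,4,8], [3,7,8], [4,7,8], [4,7,9], [5,6,9], [5,7,9]
  3-simplices (1): [3,4,7,8]

so the chain groups are C_0 ≅ Z^9, C_1 ≅ Z^20, C_2 ≅ Z^12, C_3 ≅ Z^1.

∂_1: C_1 → C_0 maps an edge to its endpoints' difference, ∂[p,q] = q − p.
The 9×20 boundary matrix has rank 8 and Smith normal form diag(1,1,1,1,1,1,1,1).

Boundary ∂_2: C_2 → C_1 maps a triangle to the signed sum of its edges. For instance
  ∂[4,7,8] = [7,8] − [4,8] + [4,7],
  ∂[1,3,6] = [3,6] − [1,6] + [1,3].
As a 20×12 matrix over Z this has rank 11, with invariant factors (1,1,1,1,1,1,1,1,1,1,1).

The boundary map ∂_3: C_3 → C_2 sends each 3-simplex σ to the alternating sum Σ_i (−1)^i (σ with its i-th vertex removed). For instance
  ∂[3,4,7,8] = [4,7,8] − [3,7,8] + [3,4,8] − [3,4,7].
The 12×1 boundary matrix has rank 1 and Smith normal form diag(1).

Reading off H_k = ker ∂_k / im ∂_{k+1}:

  H_0: rank C_0 − rank ∂_1 = 9 − 8 = 1, and the invariant factors of ∂_1 are all 1, so H_0 ≅ Z.
  H_1: rank ker ∂_1 − rank ∂_2 = (20 − 8) − 11 = 1, and the invariant factors of ∂_2 are all 1, so H_1 ≅ Z.
  H_2: rank ker ∂_2 − rank ∂_3 = (12 − 11) − 1 = 0, and the invariant factors of ∂_3 are all 1, so H_2 ≅ 0.
  H_3: rank ker ∂_3 − rank ∂_4 = (1 − 1) − 0 = 0, and there is no ∂_4, so H_3 ≅ 0.

H_0 ≅ Z,  H_1 ≅ Z,  H_2 = 0,  H_3 = 0.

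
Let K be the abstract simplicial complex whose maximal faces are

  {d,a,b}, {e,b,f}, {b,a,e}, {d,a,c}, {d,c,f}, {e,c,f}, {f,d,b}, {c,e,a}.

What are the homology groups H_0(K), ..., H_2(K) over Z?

H_0 = Z,  H_1 = 0,  H_2 = Z.

Take the total order a < b < c < d < e < f on the vertex set. Then K (dimension 2) consists of the simplices:

  0-simplices (6): a, b, c, d, e, f
  1-simplices (12): ab, ac, ad, ae, bd, be, bf, cd, ce, cf, df, ef
  2-simplices (8): abd, abe, acd, ace, bdf, bef, cdf, cef

Hence C_0 ≅ Z^6, C_1 ≅ Z^12, C_2 ≅ Z^8.

Boundary ∂_1: C_1 → C_0 sends each edge [p,q] (with p < q) to q − p. For instance
  ∂cf = f − c.
The resulting 6×12 matrix has rank 5, and its Smith normal form has invariant factors (1,1,1,1,1).

The boundary map ∂_2: C_2 → C_1 maps a triangle to the signed sum of its edges. For instance
  ∂abe = be − ae + ab,
  ∂acd = cd − ad + ac.
The resulting 12×8 matrix has rank 7, and its Smith normal form has invariant factors (1,1,1,1,1,1,1).

From H_k ≅ ker(∂_k) / im(∂_{k+1}) we obtain:

  H_0: rank C_0 − rank ∂_1 = 6 − 5 = 1, and the invariant factors of ∂_1 are all 1, so H_0 ≅ Z.
  H_1: rank ker ∂_1 − rank ∂_2 = (12 − 5) − 7 = 0, and the invariant factors of ∂_2 are all 1, so H_1 ≅ 0.
  H_2: rank ker ∂_2 − rank ∂_3 = (8 − 7) − 0 = 1, and there is no ∂_3, so H_2 ≅ Z.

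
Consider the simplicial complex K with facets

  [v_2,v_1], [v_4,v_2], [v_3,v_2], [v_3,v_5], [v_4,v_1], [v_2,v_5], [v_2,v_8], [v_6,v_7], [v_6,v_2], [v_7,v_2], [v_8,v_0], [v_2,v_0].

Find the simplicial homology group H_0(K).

H_0 = Z.

Take the total order v_0 < v_1 < v_2 < v_3 < v_4 < v_5 < v_6 < v_7 < v_8 on the vertex set. Then K (dimension 1) consists of the simplices:

  0-simplices (9): [v_0], [v_1], [v_2], [v_3], [v_4], [v_5], [v_6], [v_7], [v_8]
  1-simplices (12): [v_0,v_2], [v_0,v_8], [v_1,v_2], [v_1,v_4], [v_2,v_3], [v_2,v_4], [v_2,v_5], [v_2,v_6], [v_2,v_7], [v_2,v_8], [v_3,v_5], [v_6,v_7]

Hence C_0 ≅ Z^9, C_1 ≅ Z^12.

Boundary ∂_1: C_1 → C_0 sends each edge [p,q] (with p < q) to q − p.
The 9×12 boundary matrix has rank 8 and Smith normal form diag(1,1,1,1,1,1,1,1).

Now H_k = ker ∂_k / im ∂_{k+1}, so:

  H_0: rank C_0 − rank ∂_1 = 9 − 8 = 1, and the invariant factors of ∂_1 are all 1, so H_0 = Z.

(K is a triangulation of a wedge of 4 circles.)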